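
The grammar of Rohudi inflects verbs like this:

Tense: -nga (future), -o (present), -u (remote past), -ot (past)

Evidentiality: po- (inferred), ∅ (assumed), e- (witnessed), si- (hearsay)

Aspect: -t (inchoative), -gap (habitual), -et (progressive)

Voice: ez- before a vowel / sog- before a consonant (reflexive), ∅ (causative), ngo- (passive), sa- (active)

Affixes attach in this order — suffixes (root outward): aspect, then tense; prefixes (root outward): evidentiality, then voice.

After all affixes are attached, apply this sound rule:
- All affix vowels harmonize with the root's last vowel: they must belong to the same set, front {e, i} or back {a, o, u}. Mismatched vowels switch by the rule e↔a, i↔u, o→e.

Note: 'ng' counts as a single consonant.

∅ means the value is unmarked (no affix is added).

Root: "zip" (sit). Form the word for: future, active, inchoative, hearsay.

Attach evidentiality hearsay si- → sizip.
Attach voice active sa- → sasizip.
Attach aspect inchoative -t → sasizipt.
Attach tense future -nga → sasiziptnga.
Apply vowel harmony: sasiziptnga → sesiziptnge.

sesiziptnge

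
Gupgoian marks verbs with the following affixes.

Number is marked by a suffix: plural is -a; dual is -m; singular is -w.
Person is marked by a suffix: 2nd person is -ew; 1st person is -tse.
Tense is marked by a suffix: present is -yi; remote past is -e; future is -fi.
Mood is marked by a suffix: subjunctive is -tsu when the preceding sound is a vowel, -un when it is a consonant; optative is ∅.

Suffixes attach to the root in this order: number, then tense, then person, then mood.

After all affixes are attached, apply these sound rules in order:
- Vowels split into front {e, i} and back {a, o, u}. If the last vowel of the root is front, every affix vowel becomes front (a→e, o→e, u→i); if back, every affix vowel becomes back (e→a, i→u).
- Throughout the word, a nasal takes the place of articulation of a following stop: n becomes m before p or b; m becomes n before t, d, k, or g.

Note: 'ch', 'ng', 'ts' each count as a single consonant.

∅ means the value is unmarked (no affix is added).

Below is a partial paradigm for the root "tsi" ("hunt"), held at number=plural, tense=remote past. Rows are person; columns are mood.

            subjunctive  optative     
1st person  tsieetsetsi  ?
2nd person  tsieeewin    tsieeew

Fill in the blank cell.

Attach number plural -a → tsia.
Attach tense remote past -e → tsiae.
Attach person 1st person -tse → tsiaetse.
mood = optative: zero marking, form stays tsiaetse.
Apply vowel harmony: tsiaetse → tsieetse.
Nasal assimilation: no change.

tsieetse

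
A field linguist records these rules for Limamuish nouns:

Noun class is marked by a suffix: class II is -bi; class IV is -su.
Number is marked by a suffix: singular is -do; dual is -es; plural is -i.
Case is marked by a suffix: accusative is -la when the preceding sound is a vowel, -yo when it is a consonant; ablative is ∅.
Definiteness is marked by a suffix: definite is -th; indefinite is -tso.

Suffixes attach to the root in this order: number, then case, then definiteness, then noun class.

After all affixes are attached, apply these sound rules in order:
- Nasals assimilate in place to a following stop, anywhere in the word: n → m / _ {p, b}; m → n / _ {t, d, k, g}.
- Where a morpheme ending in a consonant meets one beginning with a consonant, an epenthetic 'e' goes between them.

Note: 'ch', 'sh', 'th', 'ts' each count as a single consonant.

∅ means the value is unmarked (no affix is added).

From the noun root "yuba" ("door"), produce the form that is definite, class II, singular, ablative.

yubadothebi

Attach number singular -do → yubado.
case = ablative: zero marking, form stays yubado.
Attach definiteness definite -th → yubadoth.
Attach noun class class II -bi → yubadothbi.
Nasal assimilation: no change.
Apply epenthesis: yubadothbi → yubadothebi.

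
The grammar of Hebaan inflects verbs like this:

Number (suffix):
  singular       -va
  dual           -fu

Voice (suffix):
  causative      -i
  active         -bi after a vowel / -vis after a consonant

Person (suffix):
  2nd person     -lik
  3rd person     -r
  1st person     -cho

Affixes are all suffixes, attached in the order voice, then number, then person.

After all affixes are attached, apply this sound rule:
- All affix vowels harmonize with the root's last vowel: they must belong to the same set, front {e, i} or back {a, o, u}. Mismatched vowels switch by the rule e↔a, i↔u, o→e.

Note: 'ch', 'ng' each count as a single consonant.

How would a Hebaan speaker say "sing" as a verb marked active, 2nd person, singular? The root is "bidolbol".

Attach voice active -vis (after consonant 'l') → bidolbolvis.
Attach number singular -va → bidolbolvisva.
Attach person 2nd person -lik → bidolbolvisvalik.
Apply vowel harmony: bidolbolvisvalik → bidolbolvusvaluk.

bidolbolvusvaluk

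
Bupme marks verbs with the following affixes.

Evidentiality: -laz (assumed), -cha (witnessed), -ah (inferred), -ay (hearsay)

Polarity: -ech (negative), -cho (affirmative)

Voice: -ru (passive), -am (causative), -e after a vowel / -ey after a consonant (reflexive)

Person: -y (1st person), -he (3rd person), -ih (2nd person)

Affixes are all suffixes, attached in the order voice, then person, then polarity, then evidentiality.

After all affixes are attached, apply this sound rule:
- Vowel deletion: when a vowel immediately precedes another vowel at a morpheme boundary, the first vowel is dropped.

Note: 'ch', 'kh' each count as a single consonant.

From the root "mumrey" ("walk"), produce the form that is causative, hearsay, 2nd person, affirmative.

mumreyamihchay

Attach voice causative -am → mumreyam.
Attach person 2nd person -ih → mumreyamih.
Attach polarity affirmative -cho → mumreyamihcho.
Attach evidentiality hearsay -ay → mumreyamihchoay.
Apply vowel deletion: mumreyamihchoay → mumreyamihchay.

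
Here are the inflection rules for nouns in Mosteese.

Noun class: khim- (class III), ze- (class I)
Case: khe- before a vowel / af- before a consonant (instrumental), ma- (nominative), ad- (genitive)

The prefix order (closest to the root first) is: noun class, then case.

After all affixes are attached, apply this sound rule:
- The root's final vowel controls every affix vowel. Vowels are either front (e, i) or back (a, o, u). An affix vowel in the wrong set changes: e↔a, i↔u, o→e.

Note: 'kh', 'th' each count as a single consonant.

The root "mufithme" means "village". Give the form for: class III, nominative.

Attach noun class class III khim- → khimmufithme.
Attach case nominative ma- → makhimmufithme.
Apply vowel harmony: makhimmufithme → mekhimmufithme.

mekhimmufithme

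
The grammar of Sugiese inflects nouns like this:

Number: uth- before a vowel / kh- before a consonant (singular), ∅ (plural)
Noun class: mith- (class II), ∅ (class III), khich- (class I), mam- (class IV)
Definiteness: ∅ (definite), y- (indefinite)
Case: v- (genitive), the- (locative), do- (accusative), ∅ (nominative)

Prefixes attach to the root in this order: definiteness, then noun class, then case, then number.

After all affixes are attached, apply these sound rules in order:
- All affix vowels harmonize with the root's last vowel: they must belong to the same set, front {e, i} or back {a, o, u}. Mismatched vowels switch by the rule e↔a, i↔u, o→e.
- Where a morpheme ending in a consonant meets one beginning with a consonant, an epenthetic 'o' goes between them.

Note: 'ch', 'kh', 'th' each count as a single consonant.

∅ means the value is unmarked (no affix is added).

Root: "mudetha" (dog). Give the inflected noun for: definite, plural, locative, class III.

thamudetha

definiteness = definite: zero marking, form stays mudetha.
noun class = class III: zero marking, form stays mudetha.
Attach case locative the- → themudetha.
number = plural: zero marking, form stays themudetha.
Apply vowel harmony: themudetha → thamudetha.
Epenthesis: no change.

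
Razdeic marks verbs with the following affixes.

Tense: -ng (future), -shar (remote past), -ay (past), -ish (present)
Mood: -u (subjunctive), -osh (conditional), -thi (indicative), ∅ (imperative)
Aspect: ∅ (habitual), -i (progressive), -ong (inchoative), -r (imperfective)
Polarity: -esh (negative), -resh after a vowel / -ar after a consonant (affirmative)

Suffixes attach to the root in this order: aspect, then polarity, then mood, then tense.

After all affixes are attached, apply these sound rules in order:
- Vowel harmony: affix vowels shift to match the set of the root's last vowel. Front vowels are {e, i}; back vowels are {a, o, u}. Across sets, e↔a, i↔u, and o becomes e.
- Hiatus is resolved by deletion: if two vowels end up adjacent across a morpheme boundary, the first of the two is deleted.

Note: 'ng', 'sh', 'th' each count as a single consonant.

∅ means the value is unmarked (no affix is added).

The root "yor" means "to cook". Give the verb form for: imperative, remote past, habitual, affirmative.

yorarshar

aspect = habitual: zero marking, form stays yor.
Attach polarity affirmative -ar (after consonant 'r') → yorar.
mood = imperative: zero marking, form stays yorar.
Attach tense remote past -shar → yorarshar.
Vowel harmony: no change.
Vowel deletion: no change.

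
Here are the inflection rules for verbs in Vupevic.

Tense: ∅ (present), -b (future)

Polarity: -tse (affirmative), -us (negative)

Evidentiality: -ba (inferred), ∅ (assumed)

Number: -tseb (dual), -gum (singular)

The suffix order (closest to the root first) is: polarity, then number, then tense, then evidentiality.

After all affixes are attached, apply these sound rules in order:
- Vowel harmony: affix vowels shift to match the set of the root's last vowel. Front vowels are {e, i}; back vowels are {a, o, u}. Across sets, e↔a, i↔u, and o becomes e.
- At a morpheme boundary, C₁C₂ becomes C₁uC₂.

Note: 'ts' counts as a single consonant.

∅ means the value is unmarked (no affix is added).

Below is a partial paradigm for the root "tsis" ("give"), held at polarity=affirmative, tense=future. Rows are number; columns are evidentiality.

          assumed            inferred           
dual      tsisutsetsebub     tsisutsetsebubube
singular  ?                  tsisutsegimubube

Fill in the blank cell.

Attach polarity affirmative -tse → tsistse.
Attach number singular -gum → tsistsegum.
Attach tense future -b → tsistsegumb.
evidentiality = assumed: zero marking, form stays tsistsegumb.
Apply vowel harmony: tsistsegumb → tsistsegimb.
Apply epenthesis: tsistsegimb → tsisutsegimub.

tsisutsegimub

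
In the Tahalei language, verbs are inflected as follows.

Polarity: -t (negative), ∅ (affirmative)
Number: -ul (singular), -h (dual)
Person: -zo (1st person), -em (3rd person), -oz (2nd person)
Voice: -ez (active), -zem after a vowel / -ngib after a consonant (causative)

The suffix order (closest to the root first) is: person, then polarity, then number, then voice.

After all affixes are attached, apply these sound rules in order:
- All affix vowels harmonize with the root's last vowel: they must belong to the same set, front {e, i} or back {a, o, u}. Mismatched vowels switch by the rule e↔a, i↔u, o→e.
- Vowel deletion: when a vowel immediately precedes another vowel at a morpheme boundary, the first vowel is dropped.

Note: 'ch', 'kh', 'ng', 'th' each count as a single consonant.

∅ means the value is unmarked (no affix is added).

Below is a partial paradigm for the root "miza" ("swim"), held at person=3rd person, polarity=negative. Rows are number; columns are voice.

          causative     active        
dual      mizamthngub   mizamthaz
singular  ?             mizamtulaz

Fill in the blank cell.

mizamtulngub

Attach person 3rd person -em → mizaem.
Attach polarity negative -t → mizaemt.
Attach number singular -ul → mizaemtul.
Attach voice causative -ngib (after consonant 'l') → mizaemtulngib.
Apply vowel harmony: mizaemtulngib → mizaamtulngub.
Apply vowel deletion: mizaamtulngub → mizamtulngub.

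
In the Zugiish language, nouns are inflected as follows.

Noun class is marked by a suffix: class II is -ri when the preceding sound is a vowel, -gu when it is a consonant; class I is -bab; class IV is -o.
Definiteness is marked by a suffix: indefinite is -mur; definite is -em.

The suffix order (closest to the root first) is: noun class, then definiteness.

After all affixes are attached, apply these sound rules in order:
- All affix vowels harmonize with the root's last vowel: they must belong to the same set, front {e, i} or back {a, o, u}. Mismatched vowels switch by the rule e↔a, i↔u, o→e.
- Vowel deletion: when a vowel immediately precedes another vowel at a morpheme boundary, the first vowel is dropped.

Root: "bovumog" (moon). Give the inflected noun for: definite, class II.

Attach noun class class II -gu (after consonant 'g') → bovumoggu.
Attach definiteness definite -em → bovumogguem.
Apply vowel harmony: bovumogguem → bovumogguam.
Apply vowel deletion: bovumogguam → bovumoggam.

bovumoggam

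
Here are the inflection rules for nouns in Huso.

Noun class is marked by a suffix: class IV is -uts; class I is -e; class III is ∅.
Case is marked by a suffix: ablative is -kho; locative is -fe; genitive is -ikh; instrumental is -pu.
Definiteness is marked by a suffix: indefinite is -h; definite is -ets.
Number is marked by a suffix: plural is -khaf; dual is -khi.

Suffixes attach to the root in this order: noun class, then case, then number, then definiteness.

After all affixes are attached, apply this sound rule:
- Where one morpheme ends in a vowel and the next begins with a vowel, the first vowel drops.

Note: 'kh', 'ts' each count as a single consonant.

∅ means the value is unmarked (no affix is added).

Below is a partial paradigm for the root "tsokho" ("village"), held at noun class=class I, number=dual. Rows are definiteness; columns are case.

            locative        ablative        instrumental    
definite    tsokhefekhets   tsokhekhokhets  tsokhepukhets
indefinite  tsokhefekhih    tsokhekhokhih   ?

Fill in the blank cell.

tsokhepukhih

Attach noun class class I -e → tsokhoe.
Attach case instrumental -pu → tsokhoepu.
Attach number dual -khi → tsokhoepukhi.
Attach definiteness indefinite -h → tsokhoepukhih.
Apply vowel deletion: tsokhoepukhih → tsokhepukhih.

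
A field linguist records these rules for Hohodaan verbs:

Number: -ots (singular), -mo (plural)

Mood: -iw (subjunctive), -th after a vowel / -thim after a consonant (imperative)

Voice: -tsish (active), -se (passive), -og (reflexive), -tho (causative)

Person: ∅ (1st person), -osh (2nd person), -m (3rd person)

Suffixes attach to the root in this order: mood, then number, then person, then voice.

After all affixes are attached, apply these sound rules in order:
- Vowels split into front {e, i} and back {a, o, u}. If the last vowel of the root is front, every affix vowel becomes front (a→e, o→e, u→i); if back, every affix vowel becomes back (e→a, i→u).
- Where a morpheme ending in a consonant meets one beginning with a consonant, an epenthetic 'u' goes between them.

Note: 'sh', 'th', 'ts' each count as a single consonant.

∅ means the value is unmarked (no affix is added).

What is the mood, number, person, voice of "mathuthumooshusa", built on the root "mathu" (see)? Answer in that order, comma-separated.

imperative, plural, 2nd person, passive

Segment: mathu-th-mo-osh-se.
mood: -th/thim → imperative.
number: -mo → plural.
person: -osh → 2nd person.
voice: -se → passive.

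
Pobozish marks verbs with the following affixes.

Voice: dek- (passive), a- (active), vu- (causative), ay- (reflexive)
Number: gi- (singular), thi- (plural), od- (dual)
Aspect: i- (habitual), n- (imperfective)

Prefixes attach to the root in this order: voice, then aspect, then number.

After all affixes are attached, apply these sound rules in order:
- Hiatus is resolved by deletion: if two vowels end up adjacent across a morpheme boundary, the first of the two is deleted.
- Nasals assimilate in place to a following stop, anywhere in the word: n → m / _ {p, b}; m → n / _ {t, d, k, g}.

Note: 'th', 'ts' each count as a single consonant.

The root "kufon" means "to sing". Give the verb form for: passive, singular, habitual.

gidekkufon

Attach voice passive dek- → dekkufon.
Attach aspect habitual i- → idekkufon.
Attach number singular gi- → giidekkufon.
Apply vowel deletion: giidekkufon → gidekkufon.
Nasal assimilation: no change.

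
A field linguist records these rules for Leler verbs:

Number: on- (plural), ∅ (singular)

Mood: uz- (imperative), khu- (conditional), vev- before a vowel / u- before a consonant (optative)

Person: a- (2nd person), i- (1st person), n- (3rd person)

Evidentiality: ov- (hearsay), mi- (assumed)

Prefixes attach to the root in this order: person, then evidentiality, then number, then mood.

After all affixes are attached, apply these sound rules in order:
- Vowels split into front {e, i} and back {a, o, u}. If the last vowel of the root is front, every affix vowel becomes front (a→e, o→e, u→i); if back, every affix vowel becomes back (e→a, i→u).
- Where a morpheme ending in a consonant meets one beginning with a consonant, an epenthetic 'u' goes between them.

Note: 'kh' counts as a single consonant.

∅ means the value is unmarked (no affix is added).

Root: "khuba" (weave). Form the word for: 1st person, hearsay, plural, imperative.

Attach person 1st person i- → ikhuba.
Attach evidentiality hearsay ov- → ovikhuba.
Attach number plural on- → onovikhuba.
Attach mood imperative uz- → uzonovikhuba.
Apply vowel harmony: uzonovikhuba → uzonovukhuba.
Epenthesis: no change.

uzonovukhuba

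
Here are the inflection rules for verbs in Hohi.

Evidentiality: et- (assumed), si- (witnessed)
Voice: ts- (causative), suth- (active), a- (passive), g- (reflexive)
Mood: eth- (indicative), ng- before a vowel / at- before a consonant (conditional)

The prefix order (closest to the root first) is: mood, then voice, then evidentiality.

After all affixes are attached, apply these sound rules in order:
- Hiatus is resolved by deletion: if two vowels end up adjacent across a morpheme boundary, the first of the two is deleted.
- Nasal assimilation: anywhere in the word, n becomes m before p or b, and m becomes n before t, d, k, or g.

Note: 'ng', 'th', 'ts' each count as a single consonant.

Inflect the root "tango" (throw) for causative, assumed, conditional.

Attach mood conditional at- (before consonant 't') → attango.
Attach voice causative ts- → tsattango.
Attach evidentiality assumed et- → ettsattango.
Vowel deletion: no change.
Nasal assimilation: no change.

ettsattango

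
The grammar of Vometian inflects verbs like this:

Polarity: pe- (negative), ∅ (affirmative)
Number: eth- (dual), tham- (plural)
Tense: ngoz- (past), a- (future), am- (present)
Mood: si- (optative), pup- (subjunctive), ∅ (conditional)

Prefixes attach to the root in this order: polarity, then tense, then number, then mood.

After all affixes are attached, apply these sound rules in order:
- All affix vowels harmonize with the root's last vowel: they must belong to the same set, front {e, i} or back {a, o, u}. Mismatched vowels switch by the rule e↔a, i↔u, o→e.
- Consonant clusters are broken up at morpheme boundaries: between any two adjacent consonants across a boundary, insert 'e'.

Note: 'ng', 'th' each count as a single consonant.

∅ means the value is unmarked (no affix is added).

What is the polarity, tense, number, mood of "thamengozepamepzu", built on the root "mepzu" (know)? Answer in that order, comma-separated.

Segment: tham-ngoz-pe-mepzu.
polarity: pe- → negative.
tense: ngoz- → past.
number: tham- → plural.
mood: ∅ → conditional.

negative, past, plural, conditional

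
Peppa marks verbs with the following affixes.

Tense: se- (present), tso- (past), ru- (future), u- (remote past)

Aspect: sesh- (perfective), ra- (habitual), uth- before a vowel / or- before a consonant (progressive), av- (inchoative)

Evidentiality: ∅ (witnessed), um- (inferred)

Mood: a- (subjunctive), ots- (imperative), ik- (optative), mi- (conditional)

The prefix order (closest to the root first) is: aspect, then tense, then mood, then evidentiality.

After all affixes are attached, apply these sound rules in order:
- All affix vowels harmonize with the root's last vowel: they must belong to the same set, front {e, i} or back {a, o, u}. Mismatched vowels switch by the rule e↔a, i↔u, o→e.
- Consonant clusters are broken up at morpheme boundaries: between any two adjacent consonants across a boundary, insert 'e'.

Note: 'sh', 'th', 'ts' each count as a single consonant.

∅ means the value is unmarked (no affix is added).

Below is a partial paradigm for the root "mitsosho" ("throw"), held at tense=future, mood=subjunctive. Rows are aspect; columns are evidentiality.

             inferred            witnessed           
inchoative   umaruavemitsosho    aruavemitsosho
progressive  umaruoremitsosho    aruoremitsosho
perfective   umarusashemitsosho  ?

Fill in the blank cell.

Attach aspect perfective sesh- → seshmitsosho.
Attach tense future ru- → ruseshmitsosho.
Attach mood subjunctive a- → aruseshmitsosho.
evidentiality = witnessed: zero marking, form stays aruseshmitsosho.
Apply vowel harmony: aruseshmitsosho → arusashmitsosho.
Apply epenthesis: arusashmitsosho → arusashemitsosho.

arusashemitsosho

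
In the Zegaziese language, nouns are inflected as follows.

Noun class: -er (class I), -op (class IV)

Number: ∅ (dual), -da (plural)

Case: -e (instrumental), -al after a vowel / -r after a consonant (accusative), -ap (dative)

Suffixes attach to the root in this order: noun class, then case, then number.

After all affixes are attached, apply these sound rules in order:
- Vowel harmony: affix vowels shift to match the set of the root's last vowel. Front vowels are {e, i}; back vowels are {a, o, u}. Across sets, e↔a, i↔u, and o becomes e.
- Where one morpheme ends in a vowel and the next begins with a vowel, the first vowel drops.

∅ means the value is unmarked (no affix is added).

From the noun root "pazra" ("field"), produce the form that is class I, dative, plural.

Attach noun class class I -er → pazraer.
Attach case dative -ap → pazraerap.
Attach number plural -da → pazraerapda.
Apply vowel harmony: pazraerapda → pazraarapda.
Apply vowel deletion: pazraarapda → pazrarapda.

pazrarapda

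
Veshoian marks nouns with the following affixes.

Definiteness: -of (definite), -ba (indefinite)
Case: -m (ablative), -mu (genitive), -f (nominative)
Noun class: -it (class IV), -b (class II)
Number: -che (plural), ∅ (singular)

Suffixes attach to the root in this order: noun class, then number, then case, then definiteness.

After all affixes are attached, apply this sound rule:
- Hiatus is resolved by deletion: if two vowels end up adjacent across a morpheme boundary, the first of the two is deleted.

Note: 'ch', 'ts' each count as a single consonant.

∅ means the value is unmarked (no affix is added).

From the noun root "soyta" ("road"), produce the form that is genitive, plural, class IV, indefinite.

soytitchemuba

Attach noun class class IV -it → soytait.
Attach number plural -che → soytaitche.
Attach case genitive -mu → soytaitchemu.
Attach definiteness indefinite -ba → soytaitchemuba.
Apply vowel deletion: soytaitchemuba → soytitchemuba.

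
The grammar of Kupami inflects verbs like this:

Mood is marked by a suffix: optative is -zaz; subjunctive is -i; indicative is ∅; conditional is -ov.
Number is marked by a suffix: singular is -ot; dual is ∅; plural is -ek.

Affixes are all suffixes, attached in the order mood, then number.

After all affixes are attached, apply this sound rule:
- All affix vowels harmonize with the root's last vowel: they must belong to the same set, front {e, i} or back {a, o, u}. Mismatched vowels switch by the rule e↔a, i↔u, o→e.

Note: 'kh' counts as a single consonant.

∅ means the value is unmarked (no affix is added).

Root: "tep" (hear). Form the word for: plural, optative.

tepzezek

Attach mood optative -zaz → tepzaz.
Attach number plural -ek → tepzazek.
Apply vowel harmony: tepzazek → tepzezek.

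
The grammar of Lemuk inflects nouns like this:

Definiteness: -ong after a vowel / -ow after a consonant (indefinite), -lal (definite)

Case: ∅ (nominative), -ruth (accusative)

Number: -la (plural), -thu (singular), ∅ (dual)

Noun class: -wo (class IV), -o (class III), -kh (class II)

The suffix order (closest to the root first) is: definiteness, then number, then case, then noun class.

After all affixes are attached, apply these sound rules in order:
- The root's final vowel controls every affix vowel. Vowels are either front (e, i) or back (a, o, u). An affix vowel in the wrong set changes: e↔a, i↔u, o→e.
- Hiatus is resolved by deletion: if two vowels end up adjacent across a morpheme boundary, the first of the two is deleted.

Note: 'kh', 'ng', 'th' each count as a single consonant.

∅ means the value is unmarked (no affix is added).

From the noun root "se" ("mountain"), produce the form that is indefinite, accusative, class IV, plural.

Attach definiteness indefinite -ong (after vowel 'e') → seong.
Attach number plural -la → seongla.
Attach case accusative -ruth → seonglaruth.
Attach noun class class IV -wo → seonglaruthwo.
Apply vowel harmony: seonglaruthwo → seenglerithwe.
Apply vowel deletion: seenglerithwe → senglerithwe.

senglerithwe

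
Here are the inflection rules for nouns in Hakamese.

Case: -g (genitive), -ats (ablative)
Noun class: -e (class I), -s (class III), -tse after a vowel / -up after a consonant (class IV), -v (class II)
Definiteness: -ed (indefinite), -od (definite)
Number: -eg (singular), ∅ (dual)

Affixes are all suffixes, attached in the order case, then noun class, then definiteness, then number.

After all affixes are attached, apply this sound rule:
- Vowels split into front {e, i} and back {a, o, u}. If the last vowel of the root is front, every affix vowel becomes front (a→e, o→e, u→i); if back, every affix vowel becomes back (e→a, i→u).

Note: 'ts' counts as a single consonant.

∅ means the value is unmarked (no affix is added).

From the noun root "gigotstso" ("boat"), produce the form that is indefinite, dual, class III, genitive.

gigotstsogsad

Attach case genitive -g → gigotstsog.
Attach noun class class III -s → gigotstsogs.
Attach definiteness indefinite -ed → gigotstsogsed.
number = dual: zero marking, form stays gigotstsogsed.
Apply vowel harmony: gigotstsogsed → gigotstsogsad.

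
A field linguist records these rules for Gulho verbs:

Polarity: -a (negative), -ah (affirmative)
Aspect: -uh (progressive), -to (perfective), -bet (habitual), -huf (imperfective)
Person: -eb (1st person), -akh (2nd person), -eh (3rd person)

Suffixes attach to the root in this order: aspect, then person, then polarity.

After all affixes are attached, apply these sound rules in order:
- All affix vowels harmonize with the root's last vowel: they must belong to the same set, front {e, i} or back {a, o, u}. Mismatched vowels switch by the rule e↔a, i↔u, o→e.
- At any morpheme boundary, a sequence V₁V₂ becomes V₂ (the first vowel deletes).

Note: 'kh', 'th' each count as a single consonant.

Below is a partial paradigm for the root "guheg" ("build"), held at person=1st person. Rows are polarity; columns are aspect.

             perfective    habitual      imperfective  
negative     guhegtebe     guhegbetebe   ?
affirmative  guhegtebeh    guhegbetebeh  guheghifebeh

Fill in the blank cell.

guheghifebe

Attach aspect imperfective -huf → guheghuf.
Attach person 1st person -eb → guheghufeb.
Attach polarity negative -a → guheghufeba.
Apply vowel harmony: guheghufeba → guheghifebe.
Vowel deletion: no change.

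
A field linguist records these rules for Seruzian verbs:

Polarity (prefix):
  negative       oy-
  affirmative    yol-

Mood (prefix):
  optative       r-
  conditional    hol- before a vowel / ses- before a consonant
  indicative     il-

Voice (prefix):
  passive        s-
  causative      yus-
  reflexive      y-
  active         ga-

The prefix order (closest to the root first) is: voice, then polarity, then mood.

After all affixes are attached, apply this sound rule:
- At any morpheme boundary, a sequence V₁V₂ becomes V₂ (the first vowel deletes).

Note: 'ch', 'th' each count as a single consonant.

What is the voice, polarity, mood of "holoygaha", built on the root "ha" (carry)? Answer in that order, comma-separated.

active, negative, conditional

Segment: hol-oy-ga-ha.
voice: ga- → active.
polarity: oy- → negative.
mood: hol/ses- → conditional.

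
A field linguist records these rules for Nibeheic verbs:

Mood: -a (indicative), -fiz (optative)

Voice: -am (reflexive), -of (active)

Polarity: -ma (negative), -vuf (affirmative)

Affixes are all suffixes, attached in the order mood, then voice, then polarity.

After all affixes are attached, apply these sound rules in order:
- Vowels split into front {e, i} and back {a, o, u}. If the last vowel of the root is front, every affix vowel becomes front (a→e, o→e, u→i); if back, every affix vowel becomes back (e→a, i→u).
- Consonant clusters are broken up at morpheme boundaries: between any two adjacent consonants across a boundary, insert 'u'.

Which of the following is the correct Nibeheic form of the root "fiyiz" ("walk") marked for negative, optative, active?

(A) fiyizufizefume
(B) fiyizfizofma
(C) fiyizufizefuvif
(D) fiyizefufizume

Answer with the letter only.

A

Attach mood optative -fiz → fiyizfiz.
Attach voice active -of → fiyizfizof.
Attach polarity negative -ma → fiyizfizofma.
Apply vowel harmony: fiyizfizofma → fiyizfizefme.
Apply epenthesis: fiyizfizefme → fiyizufizefume.
So the correct form is fiyizufizefume, option (A).
(C) fiyizufizefuvif is wrong: it uses affirmative instead of negative for polarity.
(D) fiyizefufizume is wrong: it has the affixes in the wrong order.
(B) fiyizfizofma is wrong: it fails to apply the sound rule(s).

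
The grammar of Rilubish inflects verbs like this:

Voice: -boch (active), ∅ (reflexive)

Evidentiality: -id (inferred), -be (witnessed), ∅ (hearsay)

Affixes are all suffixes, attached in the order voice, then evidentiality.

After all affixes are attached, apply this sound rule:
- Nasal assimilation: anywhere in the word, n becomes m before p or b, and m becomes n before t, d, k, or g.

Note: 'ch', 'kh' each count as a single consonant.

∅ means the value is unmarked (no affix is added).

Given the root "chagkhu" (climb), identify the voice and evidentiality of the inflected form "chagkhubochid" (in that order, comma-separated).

active, inferred

Segment: chagkhu-boch-id.
voice: -boch → active.
evidentiality: -id → inferred.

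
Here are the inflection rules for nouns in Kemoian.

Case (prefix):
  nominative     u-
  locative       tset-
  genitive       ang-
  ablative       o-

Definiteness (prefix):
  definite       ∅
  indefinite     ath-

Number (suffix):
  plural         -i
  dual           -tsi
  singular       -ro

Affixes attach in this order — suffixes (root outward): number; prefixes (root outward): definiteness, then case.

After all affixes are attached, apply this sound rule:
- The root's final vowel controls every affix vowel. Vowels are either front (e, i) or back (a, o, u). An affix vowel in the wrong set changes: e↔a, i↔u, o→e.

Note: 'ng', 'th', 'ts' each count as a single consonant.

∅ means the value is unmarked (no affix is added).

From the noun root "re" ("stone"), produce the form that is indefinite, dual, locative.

tsetethretsi

Attach definiteness indefinite ath- → athre.
Attach case locative tset- → tsetathre.
Attach number dual -tsi → tsetathretsi.
Apply vowel harmony: tsetathretsi → tsetethretsi.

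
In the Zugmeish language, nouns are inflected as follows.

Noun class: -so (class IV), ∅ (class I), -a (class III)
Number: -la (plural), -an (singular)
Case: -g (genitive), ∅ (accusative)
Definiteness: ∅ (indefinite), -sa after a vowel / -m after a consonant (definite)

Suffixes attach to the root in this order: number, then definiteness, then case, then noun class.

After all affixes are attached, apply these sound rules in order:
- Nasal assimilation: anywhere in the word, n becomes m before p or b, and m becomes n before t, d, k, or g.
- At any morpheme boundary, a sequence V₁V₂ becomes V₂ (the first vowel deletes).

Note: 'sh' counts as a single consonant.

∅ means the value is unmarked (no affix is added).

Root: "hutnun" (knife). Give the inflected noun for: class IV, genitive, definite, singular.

hutnunanngso

Attach number singular -an → hutnunan.
Attach definiteness definite -m (after consonant 'n') → hutnunanm.
Attach case genitive -g → hutnunanmg.
Attach noun class class IV -so → hutnunanmgso.
Apply nasal assimilation: hutnunanmgso → hutnunanngso.
Vowel deletion: no change.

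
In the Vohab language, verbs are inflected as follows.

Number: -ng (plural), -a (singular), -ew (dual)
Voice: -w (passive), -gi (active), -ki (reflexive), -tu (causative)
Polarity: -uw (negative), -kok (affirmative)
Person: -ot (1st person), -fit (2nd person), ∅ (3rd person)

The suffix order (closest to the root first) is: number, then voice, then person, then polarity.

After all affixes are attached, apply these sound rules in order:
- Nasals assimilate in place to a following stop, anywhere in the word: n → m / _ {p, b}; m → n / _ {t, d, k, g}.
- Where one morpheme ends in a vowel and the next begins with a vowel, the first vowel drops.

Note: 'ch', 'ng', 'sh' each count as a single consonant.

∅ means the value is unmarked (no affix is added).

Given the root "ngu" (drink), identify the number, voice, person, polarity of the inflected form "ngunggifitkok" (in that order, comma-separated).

plural, active, 2nd person, affirmative

Segment: ngu-ng-gi-fit-kok.
number: -ng → plural.
voice: -gi → active.
person: -fit → 2nd person.
polarity: -kok → affirmative.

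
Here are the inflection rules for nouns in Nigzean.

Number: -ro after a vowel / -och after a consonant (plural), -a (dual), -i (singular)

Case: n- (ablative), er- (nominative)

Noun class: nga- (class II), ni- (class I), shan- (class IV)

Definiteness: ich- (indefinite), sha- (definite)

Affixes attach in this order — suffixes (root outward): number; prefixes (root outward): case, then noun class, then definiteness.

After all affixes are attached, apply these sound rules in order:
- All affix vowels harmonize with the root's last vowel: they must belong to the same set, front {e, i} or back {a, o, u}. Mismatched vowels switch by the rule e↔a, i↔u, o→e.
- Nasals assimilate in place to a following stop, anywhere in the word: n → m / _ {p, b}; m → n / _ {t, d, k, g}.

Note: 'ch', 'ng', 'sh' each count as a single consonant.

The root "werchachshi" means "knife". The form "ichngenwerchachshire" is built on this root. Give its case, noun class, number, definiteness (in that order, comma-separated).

Segment: ich-nga-n-werchachshi-ro.
case: n- → ablative.
noun class: nga- → class II.
number: -ro/och → plural.
definiteness: ich- → indefinite.

ablative, class II, plural, indefinite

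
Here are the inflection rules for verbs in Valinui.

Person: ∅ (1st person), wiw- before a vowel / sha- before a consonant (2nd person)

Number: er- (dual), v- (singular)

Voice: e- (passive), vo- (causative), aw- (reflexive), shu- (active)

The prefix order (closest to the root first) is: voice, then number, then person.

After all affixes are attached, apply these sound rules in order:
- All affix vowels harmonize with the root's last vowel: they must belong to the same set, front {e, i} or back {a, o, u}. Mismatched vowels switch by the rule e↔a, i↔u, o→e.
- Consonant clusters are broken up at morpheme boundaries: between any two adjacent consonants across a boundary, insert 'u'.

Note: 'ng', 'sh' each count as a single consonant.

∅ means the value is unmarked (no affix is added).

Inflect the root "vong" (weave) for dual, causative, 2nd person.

Attach voice causative vo- → vovong.
Attach number dual er- → ervovong.
Attach person 2nd person wiw- (before vowel 'e') → wiwervovong.
Apply vowel harmony: wiwervovong → wuwarvovong.
Apply epenthesis: wuwarvovong → wuwaruvovong.

wuwaruvovong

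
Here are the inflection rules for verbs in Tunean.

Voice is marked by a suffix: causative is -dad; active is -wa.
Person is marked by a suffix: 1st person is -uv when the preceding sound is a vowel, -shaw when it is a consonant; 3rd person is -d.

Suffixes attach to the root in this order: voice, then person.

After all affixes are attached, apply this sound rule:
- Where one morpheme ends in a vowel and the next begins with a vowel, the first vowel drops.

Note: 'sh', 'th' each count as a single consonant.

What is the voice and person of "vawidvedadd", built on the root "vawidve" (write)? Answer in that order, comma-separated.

causative, 3rd person

Segment: vawidve-dad-d.
voice: -dad → causative.
person: -d → 3rd person.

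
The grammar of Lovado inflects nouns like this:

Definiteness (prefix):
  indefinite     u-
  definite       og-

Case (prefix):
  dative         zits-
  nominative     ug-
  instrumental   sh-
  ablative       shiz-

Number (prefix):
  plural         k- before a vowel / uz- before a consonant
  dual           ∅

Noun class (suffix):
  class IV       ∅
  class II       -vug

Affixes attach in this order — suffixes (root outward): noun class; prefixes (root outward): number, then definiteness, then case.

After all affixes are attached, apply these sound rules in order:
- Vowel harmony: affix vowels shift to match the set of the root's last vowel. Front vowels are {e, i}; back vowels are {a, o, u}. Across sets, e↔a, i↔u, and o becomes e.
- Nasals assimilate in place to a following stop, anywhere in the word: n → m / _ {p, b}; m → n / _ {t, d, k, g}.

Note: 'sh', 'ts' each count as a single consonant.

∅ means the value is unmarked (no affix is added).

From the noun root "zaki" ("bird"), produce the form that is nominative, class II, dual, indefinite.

igizakivig

number = dual: zero marking, form stays zaki.
Attach definiteness indefinite u- → uzaki.
Attach noun class class II -vug → uzakivug.
Attach case nominative ug- → uguzakivug.
Apply vowel harmony: uguzakivug → igizakivig.
Nasal assimilation: no change.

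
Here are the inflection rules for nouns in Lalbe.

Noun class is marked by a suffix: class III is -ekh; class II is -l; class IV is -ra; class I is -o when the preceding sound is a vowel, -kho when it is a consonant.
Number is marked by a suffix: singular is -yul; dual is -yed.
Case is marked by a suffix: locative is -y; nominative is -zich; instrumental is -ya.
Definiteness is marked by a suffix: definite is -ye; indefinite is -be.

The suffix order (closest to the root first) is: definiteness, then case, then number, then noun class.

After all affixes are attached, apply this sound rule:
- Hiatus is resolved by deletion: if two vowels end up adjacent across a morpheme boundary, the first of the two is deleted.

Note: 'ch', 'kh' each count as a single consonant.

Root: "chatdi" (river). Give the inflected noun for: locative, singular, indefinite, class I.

Attach definiteness indefinite -be → chatdibe.
Attach case locative -y → chatdibey.
Attach number singular -yul → chatdibeyyul.
Attach noun class class I -kho (after consonant 'l') → chatdibeyyulkho.
Vowel deletion: no change.

chatdibeyyulkho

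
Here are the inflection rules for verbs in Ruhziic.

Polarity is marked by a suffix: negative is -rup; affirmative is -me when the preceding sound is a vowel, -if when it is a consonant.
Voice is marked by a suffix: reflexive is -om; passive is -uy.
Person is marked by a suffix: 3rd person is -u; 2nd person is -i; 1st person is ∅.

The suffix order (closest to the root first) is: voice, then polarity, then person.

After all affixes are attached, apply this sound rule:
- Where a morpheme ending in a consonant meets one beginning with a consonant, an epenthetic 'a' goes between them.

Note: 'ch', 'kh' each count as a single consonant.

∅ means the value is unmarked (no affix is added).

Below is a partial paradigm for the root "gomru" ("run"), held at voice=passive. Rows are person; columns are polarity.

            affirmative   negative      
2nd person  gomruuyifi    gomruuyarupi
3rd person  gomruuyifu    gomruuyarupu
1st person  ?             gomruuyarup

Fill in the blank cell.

Attach voice passive -uy → gomruuy.
Attach polarity affirmative -if (after consonant 'y') → gomruuyif.
person = 1st person: zero marking, form stays gomruuyif.
Epenthesis: no change.

gomruuyif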